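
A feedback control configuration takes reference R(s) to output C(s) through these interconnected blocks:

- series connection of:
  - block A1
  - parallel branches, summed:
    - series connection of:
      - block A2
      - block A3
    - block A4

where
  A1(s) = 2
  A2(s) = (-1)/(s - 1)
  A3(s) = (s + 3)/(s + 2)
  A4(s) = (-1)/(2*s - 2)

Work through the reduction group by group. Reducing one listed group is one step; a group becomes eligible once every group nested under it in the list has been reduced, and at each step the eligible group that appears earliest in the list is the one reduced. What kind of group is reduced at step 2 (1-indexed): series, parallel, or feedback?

Step 1: cascade A2, A3
Step 2: sum the parallel branches (A2*A3), A4
Step 3: series reduction of A1, ((A2*A3)+A4)
Step 2: parallel.

Therefore the answer is parallel.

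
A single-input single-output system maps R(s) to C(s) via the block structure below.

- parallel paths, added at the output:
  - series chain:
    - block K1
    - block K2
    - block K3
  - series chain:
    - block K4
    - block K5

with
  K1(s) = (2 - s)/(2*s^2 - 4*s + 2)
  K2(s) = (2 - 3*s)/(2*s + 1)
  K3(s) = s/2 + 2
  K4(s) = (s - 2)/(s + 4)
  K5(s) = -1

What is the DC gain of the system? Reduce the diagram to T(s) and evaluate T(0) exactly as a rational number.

Step 1: cascade K1, K2, K3, giving (3*s^3 + 4*s^2 - 28*s + 16)/(8*s^3 - 12*s^2 + 4)
Step 2: cascade K4, K5, giving (2 - s)/(s + 4)
Step 3: combine (K1*K2*K3), (K4*K5) in parallel, giving (-5*s^4 + 44*s^3 - 36*s^2 - 100*s + 72)/(8*s^4 + 20*s^3 - 48*s^2 + 4*s + 16)
That last expression is T(s); at s = 0 only the constant terms survive, so T(0) = 72/16 = 9/2.

Answer: 9/2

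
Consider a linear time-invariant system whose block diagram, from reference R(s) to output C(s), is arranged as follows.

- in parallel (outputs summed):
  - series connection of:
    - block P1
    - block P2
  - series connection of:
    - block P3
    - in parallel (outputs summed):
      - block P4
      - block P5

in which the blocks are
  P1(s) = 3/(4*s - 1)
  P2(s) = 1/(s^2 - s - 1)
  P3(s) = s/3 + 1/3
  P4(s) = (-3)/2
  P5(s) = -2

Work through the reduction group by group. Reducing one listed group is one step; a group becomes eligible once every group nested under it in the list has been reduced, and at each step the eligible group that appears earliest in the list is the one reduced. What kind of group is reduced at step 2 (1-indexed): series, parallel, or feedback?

(1) series reduction of P1, P2
(2) add P4, P5 (parallel)
(3) reduce the series chain P3, (P4+P5)
(4) add (P1*P2), (P3*(P4+P5)) (parallel)
Step 2 collapses a parallel group.

Hence the answer: parallel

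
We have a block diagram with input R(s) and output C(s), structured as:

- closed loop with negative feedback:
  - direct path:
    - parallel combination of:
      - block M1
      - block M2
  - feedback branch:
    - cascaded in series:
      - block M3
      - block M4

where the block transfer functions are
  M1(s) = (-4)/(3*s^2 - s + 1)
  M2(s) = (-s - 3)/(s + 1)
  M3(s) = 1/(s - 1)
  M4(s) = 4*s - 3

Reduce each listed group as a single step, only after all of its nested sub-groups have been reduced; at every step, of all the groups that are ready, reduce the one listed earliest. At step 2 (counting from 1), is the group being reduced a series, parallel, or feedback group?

1. parallel reduction of M1, M2
2. series reduction of M3, M4
3. collapse the loop ((M1+M2) forward, (M3*M4) return)
Step 2 collapses a series group.

Hence the answer: series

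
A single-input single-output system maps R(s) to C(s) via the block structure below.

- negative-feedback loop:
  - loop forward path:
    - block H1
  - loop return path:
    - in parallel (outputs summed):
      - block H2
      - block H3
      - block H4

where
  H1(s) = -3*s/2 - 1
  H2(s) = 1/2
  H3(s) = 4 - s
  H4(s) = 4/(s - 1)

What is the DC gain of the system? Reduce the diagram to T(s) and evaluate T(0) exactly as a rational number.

1. reduce the parallel group H2, H3, H4 -> (-2*s^2 + 11*s - 1)/(2*s - 2)
2. collapse the loop (H1 forward, (H2+H3+H4) return) -> (-6*s^2 + 2*s + 4)/(6*s^3 - 29*s^2 - 15*s - 2)
Step 2 gives the overall T(s). Then T(0) = 4/(-2) = -2.

Hence the answer: -2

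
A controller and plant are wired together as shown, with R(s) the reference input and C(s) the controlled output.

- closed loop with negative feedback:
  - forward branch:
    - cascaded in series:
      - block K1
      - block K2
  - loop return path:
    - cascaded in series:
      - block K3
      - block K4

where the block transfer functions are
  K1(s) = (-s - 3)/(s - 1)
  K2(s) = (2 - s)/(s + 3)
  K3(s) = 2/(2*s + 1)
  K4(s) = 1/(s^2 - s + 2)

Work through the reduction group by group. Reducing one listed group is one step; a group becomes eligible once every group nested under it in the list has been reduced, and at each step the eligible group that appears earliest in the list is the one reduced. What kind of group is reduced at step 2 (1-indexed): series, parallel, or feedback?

1. reduce the series chain K1, K2
2. multiply K3, K4 (series)
3. reduce the feedback loop with forward (K1*K2) and return (K3*K4)
Step 2: series.

Hence the answer: series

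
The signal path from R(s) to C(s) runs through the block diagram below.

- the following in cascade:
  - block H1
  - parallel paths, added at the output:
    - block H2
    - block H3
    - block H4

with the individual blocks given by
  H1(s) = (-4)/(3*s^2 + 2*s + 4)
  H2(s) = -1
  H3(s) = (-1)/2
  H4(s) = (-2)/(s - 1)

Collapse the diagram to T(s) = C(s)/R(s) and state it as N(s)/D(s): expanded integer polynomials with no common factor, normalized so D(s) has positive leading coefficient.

Reducing step by step:

Step 1 - add H2, H3, H4 (parallel); result (-3*s - 1)/(2*s - 2)
Step 2 - reduce the series chain H1, (H2+H3+H4), giving the overall T(s)

Answer: (6*s + 2)/(3*s^3 - s^2 + 2*s - 4)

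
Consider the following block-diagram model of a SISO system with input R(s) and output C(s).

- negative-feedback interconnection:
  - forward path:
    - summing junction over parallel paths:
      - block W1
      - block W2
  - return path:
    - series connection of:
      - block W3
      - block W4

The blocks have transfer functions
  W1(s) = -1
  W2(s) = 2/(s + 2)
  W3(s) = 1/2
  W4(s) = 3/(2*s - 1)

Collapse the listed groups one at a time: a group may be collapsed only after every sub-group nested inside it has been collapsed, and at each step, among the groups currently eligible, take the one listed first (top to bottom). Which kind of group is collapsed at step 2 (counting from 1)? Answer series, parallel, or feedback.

The answer is series.

Reasoning:
Step 1 - parallel reduction of W1, W2
Step 2 - cascade W3, W4
Step 3 - apply the feedback formula to (W1+W2), (W3*W4)
Step 2: series.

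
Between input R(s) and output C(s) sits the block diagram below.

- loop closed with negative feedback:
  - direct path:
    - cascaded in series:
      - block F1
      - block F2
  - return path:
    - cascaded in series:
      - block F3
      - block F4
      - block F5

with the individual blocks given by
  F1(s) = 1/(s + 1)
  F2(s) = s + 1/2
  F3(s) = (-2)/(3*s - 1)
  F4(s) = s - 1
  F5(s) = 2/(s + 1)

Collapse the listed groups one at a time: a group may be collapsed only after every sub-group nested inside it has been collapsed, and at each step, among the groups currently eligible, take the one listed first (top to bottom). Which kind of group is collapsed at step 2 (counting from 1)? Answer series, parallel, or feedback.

Step 1 - series reduction of F1, F2
Step 2 - cascade F3, F4, F5
Step 3 - reduce the feedback loop with forward (F1*F2) and return (F3*F4*F5)
At step 2 the group reduced is series.

Answer: series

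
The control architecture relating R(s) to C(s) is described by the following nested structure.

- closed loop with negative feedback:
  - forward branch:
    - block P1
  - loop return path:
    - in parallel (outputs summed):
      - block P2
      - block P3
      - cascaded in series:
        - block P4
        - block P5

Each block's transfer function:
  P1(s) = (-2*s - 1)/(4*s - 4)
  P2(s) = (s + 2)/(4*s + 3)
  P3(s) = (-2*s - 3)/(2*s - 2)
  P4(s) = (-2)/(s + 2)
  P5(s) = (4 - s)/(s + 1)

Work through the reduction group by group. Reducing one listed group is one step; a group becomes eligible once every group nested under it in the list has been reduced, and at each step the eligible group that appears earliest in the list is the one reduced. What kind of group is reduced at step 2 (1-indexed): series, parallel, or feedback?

Step 1: combine P4, P5 in series
Step 2: sum the parallel branches P2, P3, (P4*P5)
Step 3: apply the feedback formula to P1, (P2+P3+(P4*P5))
So the answer for step 2 is parallel.

Hence the answer: parallel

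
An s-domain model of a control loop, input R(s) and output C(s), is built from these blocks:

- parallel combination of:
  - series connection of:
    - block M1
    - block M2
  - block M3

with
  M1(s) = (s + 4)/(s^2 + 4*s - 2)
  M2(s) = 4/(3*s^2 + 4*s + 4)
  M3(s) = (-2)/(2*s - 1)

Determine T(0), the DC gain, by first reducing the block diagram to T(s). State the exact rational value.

1. series reduction of M1, M2 = (4*s + 16)/(3*s^4 + 16*s^3 + 14*s^2 + 8*s - 8)
2. add (M1*M2), M3 (parallel) = (-6*s^4 - 32*s^3 - 20*s^2 + 12*s)/(6*s^5 + 29*s^4 + 12*s^3 + 2*s^2 - 24*s + 8)
Evaluating the step-2 result (the overall T(s)) at s = 0 gives T(0) = 0/8 = 0.

Therefore the answer is 0.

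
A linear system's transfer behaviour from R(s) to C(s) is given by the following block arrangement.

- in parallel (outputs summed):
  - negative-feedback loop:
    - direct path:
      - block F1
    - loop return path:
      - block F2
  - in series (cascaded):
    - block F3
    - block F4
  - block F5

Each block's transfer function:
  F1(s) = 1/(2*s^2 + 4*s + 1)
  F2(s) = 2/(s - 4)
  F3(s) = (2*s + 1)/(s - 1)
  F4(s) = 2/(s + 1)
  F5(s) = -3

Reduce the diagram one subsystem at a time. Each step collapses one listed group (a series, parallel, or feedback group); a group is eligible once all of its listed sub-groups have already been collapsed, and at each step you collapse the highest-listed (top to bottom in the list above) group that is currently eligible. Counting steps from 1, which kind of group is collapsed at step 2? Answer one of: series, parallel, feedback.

Reducing step by step:

Step 1: apply the feedback formula to F1, F2
Step 2: reduce the series chain F3, F4
Step 3: parallel reduction of [F1/(1+F1*F2)], (F3*F4), F5
The group at step 2 is a series group.

Answer: series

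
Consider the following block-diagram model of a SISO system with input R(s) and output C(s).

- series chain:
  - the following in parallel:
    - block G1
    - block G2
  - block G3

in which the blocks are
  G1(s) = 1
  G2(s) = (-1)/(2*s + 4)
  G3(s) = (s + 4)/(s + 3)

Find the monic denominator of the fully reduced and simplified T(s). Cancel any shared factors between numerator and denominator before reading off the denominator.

[1] parallel reduction of G1, G2, giving (2*s + 3)/(2*s + 4)
[2] cascade (G1+G2), G3, giving (2*s^2 + 11*s + 12)/(2*s^2 + 10*s + 12)
T(s) is the step-2 result (common factors already cancelled). Leading coefficient of the denominator: 2. Divide through by 2 for the monic polynomial.

Answer: s^2 + 5*s + 6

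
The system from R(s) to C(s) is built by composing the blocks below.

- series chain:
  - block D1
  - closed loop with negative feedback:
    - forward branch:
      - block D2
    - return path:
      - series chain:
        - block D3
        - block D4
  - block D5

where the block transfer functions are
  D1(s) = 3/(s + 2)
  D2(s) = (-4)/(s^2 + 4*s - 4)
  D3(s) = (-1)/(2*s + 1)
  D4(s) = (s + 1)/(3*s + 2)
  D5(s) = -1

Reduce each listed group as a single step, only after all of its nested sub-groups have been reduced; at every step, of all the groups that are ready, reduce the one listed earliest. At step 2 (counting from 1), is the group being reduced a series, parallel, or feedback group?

Step 1 - cascade D3, D4
Step 2 - collapse the loop (D2 forward, (D3*D4) return)
Step 3 - combine D1, [D2/(1+D2*(D3*D4))], D5 in series
The group at step 2 is a feedback group.

Therefore the answer is feedback.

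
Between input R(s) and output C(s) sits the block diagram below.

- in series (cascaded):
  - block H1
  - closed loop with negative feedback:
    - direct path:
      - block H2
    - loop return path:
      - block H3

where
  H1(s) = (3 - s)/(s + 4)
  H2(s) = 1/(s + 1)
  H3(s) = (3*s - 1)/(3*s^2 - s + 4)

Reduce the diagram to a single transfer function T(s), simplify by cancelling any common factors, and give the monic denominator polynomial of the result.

Step 1: collapse the loop (H2 forward, H3 return), giving (3*s^2 - s + 4)/(3*s^3 + 2*s^2 + 6*s + 3)
Step 2: reduce the series chain H1, [H2/(1+H2*H3)], giving (-3*s^3 + 10*s^2 - 7*s + 12)/(3*s^4 + 14*s^3 + 14*s^2 + 27*s + 12)
That last expression is T(s), already simplified. Scaling its denominator by 1/3 (the reciprocal of the leading coefficient) yields the monic denominator.

Answer: s^4 + 14*s^3/3 + 14*s^2/3 + 9*s + 4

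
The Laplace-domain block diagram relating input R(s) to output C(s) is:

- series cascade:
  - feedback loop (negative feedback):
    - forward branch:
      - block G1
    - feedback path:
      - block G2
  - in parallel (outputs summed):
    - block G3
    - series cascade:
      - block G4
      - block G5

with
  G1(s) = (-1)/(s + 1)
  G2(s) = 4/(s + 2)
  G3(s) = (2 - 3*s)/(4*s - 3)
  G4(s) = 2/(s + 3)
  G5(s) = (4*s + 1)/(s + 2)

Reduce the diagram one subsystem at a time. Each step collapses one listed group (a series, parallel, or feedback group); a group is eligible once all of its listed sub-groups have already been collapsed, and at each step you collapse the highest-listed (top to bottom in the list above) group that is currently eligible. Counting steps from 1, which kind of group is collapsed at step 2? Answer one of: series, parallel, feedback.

(1) reduce the feedback loop with forward G1 and return G2
(2) series reduction of G4, G5
(3) reduce the parallel group G3, (G4*G5)
(4) reduce the series chain [G1/(1+G1*G2)], (G3+(G4*G5))
At step 2 the group reduced is series.

Therefore the answer is series.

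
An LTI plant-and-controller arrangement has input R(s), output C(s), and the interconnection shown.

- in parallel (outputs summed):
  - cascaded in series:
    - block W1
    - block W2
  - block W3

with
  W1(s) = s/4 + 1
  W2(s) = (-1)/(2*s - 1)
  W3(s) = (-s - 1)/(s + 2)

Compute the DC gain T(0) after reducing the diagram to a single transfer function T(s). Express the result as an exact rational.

Step 1 - reduce the series chain W1, W2 = (-s - 4)/(8*s - 4)
Step 2 - reduce the parallel group (W1*W2), W3 = (-9*s^2 - 10*s - 4)/(8*s^2 + 12*s - 8)
The step-2 result is T(s). Setting s = 0: T(0) = -4/(-8) = 1/2.

Answer: 1/2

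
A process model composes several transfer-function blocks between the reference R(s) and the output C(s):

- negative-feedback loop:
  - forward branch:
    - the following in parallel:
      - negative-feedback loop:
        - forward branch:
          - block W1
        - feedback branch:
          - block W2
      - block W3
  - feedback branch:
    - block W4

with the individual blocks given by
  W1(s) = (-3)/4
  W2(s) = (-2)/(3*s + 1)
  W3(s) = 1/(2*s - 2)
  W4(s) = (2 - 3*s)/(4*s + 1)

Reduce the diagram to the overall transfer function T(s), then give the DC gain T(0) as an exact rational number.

Step 1: collapse the loop (W1 forward, W2 return); result (-9*s - 3)/(12*s + 10)
Step 2: reduce the parallel group [W1/(1+W1*W2)], W3; result (-9*s^2 + 12*s + 8)/(12*s^2 - 2*s - 10)
Step 3: collapse the loop (([W1/(1+W1*W2)]+W3) forward, W4 return); result (-36*s^3 + 39*s^2 + 44*s + 8)/(75*s^3 - 50*s^2 - 42*s + 6)
That last expression is T(s); at s = 0 only the constant terms survive, so T(0) = 8/6 = 4/3.

Therefore the answer is 4/3.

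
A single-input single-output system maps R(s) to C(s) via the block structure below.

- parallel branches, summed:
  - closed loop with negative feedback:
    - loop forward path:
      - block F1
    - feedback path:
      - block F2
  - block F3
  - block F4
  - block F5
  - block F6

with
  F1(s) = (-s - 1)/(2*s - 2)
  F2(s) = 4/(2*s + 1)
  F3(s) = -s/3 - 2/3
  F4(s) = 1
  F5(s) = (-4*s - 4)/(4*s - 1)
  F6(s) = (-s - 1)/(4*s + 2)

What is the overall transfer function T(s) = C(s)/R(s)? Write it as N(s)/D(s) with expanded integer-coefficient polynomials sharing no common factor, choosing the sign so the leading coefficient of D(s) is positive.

1. reduce the feedback loop with forward F1 and return F2 gives (-2*s^2 - 3*s - 1)/(4*s^2 - 6*s - 6)
2. parallel reduction of [F1/(1+F1*F2)], F3, F4, F5, F6; the result is T(s) itself (integer coefficients, no common factor, positive leading denominator coefficient)

Therefore the answer is (-32*s^5 - 96*s^4 - 42*s^3 + 287*s^2 + 297*s + 72)/(96*s^4 - 120*s^3 - 192*s^2 - 18*s + 18).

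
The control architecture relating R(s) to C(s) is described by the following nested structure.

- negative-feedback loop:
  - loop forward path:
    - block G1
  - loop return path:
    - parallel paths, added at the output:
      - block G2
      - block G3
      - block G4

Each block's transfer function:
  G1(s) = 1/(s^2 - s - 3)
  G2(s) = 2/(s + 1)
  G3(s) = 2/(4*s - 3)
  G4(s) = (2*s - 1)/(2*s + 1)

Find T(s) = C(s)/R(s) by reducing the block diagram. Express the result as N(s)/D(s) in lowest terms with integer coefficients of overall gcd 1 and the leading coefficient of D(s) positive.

First reduce the diagram to T(s).

Step 1: add G2, G3, G4 (parallel) = (8*s^3 + 18*s^2 - 5*s - 1)/(8*s^3 + 6*s^2 - 5*s - 3)
Step 2: apply the feedback formula to G1, (G2+G3+G4); the result is T(s) itself (integer coefficients, no common factor, positive leading denominator coefficient)

Answer: (8*s^3 + 6*s^2 - 5*s - 3)/(8*s^5 - 2*s^4 - 27*s^3 + 2*s^2 + 13*s + 8)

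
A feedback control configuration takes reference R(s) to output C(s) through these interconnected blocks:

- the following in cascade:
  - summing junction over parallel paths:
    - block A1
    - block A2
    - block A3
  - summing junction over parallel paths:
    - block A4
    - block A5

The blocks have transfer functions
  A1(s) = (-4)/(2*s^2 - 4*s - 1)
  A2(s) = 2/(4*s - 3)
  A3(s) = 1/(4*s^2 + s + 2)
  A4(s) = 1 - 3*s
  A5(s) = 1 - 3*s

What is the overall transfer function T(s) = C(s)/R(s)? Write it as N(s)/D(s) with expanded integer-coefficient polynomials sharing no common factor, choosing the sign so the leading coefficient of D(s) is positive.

Answer: (-96*s^5 + 536*s^4 - 180*s^3 + 184*s^2 - 198*s + 46)/(32*s^5 - 80*s^4 + 26*s^3 - 24*s^2 + 19*s + 6)

Working:
(1) combine A1, A2, A3 in parallel, giving (16*s^4 - 84*s^3 + 2*s^2 - 30*s + 23)/(32*s^5 - 80*s^4 + 26*s^3 - 24*s^2 + 19*s + 6)
(2) sum the parallel branches A4, A5, giving 2 - 6*s
(3) series reduction of (A1+A2+A3), (A4+A5) - this is the overall T(s), already in the required normalized form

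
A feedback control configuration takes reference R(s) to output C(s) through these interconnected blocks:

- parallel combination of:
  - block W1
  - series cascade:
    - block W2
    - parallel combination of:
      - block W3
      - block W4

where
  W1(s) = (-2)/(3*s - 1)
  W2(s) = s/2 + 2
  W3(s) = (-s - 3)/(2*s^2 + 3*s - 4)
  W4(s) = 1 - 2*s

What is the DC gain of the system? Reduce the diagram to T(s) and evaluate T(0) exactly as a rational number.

Reducing step by step:

Step 1. add W3, W4 (parallel), giving (-4*s^3 - 4*s^2 + 10*s - 7)/(2*s^2 + 3*s - 4)
Step 2. multiply W2, (W3+W4) (series), giving (-4*s^4 - 20*s^3 - 6*s^2 + 33*s - 28)/(4*s^2 + 6*s - 8)
Step 3. parallel reduction of W1, (W2*(W3+W4)), giving (-12*s^5 - 56*s^4 + 2*s^3 + 97*s^2 - 129*s + 44)/(12*s^3 + 14*s^2 - 30*s + 8)
Step 3 gives the overall T(s). Then T(0) = 44/8 = 11/2.

Answer: 11/2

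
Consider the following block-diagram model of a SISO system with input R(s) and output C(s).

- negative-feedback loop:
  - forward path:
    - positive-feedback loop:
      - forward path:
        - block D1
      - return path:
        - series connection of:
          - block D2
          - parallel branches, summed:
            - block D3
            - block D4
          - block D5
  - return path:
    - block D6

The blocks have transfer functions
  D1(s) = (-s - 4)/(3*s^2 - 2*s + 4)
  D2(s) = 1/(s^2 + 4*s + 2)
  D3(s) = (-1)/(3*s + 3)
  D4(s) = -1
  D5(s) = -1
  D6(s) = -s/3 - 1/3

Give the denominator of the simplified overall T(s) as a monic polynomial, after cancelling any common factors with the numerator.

Reducing step by step:

1. parallel reduction of D3, D4; result (-3*s - 4)/(3*s + 3)
2. multiply D2, (D3+D4), D5 (series); result (3*s + 4)/(3*s^3 + 15*s^2 + 18*s + 6)
3. apply the feedback formula to D1, (D2*(D3+D4)*D5); result (-3*s^4 - 27*s^3 - 78*s^2 - 78*s - 24)/(9*s^5 + 39*s^4 + 36*s^3 + 45*s^2 + 76*s + 40)
4. apply the feedback formula to [D1/(1-D1*(D2*(D3+D4)*D5))], D6; result (-3*s^4 - 27*s^3 - 78*s^2 - 78*s - 24)/(10*s^5 + 49*s^4 + 71*s^3 + 97*s^2 + 110*s + 48)
The result of step 4 is T(s) in lowest terms. Its denominator has leading coefficient 10; dividing the denominator through by 10 makes it monic.

Answer: s^5 + 49*s^4/10 + 71*s^3/10 + 97*s^2/10 + 11*s + 24/5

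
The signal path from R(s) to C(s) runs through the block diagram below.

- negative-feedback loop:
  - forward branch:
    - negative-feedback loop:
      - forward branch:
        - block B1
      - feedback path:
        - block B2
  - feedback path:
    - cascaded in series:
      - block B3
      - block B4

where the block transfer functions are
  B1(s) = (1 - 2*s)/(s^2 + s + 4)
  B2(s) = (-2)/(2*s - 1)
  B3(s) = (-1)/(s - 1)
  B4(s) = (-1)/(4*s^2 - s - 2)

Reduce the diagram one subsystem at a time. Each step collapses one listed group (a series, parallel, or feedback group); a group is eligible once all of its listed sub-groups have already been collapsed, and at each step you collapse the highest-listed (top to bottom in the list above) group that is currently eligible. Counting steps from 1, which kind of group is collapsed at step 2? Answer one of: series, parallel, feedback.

Answer: series

Working:
Step 1: reduce the feedback loop with forward B1 and return B2
Step 2: cascade B3, B4
Step 3: apply the feedback formula to [B1/(1+B1*B2)], (B3*B4)
So the answer for step 2 is series.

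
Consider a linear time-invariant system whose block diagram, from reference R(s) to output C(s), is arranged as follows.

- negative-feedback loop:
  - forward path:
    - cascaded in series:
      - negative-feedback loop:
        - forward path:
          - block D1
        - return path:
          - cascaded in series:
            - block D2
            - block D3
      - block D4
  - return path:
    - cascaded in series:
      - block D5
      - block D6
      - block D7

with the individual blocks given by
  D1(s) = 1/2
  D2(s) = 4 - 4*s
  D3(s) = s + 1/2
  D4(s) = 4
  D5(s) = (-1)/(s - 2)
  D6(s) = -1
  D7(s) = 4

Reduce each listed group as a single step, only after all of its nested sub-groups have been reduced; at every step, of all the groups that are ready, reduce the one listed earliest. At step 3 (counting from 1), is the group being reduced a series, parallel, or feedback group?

Step 1 - cascade D2, D3
Step 2 - close the feedback loop around D1, (D2*D3)
Step 3 - multiply [D1/(1+D1*(D2*D3))], D4 (series)
Step 4 - combine D5, D6, D7 in series
Step 5 - collapse the loop (([D1/(1+D1*(D2*D3))]*D4) forward, (D5*D6*D7) return)
The group at step 3 is a series group.

Final answer: series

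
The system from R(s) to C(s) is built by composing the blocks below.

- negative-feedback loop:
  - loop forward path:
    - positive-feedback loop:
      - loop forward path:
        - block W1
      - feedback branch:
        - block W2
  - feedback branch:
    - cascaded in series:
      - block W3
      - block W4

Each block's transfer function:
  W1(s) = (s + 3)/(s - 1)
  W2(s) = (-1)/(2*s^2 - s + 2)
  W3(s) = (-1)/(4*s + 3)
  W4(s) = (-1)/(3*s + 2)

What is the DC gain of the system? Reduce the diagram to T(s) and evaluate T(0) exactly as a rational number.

The answer is 3.

Reasoning:
Step 1. apply the feedback formula to W1, W2 gives (2*s^3 + 5*s^2 - s + 6)/(2*s^3 - 3*s^2 + 4*s + 1)
Step 2. reduce the series chain W3, W4 gives 1/(12*s^2 + 17*s + 6)
Step 3. close the feedback loop around [W1/(1-W1*W2)], (W3*W4) gives (24*s^5 + 94*s^4 + 85*s^3 + 85*s^2 + 96*s + 36)/(24*s^5 - 2*s^4 + 11*s^3 + 67*s^2 + 40*s + 12)
That last expression is T(s); at s = 0 only the constant terms survive, so T(0) = 36/12 = 3.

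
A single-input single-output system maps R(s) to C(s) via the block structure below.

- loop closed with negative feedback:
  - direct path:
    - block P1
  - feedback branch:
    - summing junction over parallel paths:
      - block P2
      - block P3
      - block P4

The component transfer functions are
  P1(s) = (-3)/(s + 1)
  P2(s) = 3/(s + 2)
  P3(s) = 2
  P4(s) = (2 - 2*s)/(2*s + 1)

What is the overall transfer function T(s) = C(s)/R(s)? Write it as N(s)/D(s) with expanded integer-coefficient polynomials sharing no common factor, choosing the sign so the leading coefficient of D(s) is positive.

Reducing step by step:

Step 1. parallel reduction of P2, P3, P4 gives (2*s^2 + 14*s + 11)/(2*s^2 + 5*s + 2)
Step 2. close the feedback loop around P1, (P2+P3+P4), giving the overall T(s)

Answer: (-6*s^2 - 15*s - 6)/(2*s^3 + s^2 - 35*s - 31)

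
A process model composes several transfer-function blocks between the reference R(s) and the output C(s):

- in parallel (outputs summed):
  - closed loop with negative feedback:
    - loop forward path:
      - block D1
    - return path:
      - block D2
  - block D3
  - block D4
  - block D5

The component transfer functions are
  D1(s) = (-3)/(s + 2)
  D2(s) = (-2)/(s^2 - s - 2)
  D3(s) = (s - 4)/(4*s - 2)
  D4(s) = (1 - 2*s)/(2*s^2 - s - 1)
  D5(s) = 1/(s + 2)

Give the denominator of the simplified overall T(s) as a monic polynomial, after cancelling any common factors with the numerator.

Step 1. collapse the loop (D1 forward, D2 return), giving (-3*s^2 + 3*s + 6)/(s^3 + s^2 - 4*s + 2)
Step 2. sum the parallel branches [D1/(1+D1*D2)], D3, D4, D5, giving (2*s^6 - 25*s^5 - 69*s^4 + 72*s^3 + 214*s^2 - 56*s - 36)/(8*s^6 + 24*s^5 - 18*s^4 - 54*s^3 + 36*s^2 + 12*s - 8)
T(s) is the step-2 result (common factors already cancelled). Leading coefficient of the denominator: 8. Divide through by 8 for the monic polynomial.

Answer: s^6 + 3*s^5 - 9*s^4/4 - 27*s^3/4 + 9*s^2/2 + 3*s/2 - 1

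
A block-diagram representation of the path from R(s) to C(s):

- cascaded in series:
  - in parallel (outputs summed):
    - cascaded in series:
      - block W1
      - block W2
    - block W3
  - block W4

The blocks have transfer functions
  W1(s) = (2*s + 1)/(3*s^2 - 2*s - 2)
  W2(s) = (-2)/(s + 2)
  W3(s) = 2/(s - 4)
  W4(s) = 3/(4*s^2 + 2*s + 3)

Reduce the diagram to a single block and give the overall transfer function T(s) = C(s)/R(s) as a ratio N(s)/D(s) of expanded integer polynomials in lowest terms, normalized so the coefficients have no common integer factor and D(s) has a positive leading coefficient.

The answer is (18*s^3 + 12*s^2 + 6*s)/(12*s^6 - 26*s^5 - 95*s^4 + 12*s^3 + 38*s^2 + 92*s + 48).

Reasoning:
Step 1: reduce the series chain W1, W2, giving (-4*s - 2)/(3*s^3 + 4*s^2 - 6*s - 4)
Step 2: parallel reduction of (W1*W2), W3, giving (6*s^3 + 4*s^2 + 2*s)/(3*s^4 - 8*s^3 - 22*s^2 + 20*s + 16)
Step 3: multiply ((W1*W2)+W3), W4 (series), giving the overall T(s)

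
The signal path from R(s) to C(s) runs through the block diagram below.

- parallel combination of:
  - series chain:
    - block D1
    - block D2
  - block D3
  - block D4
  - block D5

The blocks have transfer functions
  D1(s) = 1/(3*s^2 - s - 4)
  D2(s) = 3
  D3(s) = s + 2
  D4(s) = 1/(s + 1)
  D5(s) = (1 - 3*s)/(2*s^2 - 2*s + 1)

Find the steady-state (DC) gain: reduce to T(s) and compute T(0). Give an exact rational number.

Step 1. combine D1, D2 in series gives 3/(3*s^2 - s - 4)
Step 2. sum the parallel branches (D1*D2), D3, D4, D5 gives (6*s^5 + 4*s^4 - 22*s^3 - s^2 + 26*s - 13)/(6*s^4 - 8*s^3 - 3*s^2 + 7*s - 4)
That last expression is T(s); at s = 0 only the constant terms survive, so T(0) = -13/(-4) = 13/4.

Therefore the answer is 13/4.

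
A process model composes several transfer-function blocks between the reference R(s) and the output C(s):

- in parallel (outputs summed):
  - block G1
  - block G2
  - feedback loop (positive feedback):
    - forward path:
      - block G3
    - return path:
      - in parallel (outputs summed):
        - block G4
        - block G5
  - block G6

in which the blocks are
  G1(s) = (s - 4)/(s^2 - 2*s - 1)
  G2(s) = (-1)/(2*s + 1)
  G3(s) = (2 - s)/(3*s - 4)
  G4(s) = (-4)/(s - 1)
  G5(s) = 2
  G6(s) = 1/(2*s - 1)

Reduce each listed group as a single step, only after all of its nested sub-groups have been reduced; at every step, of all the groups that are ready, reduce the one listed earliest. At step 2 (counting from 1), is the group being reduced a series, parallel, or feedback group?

Answer: feedback

Working:
Step 1: sum the parallel branches G4, G5
Step 2: reduce the feedback loop with forward G3 and return (G4+G5)
Step 3: combine G1, G2, [G3/(1-G3*(G4+G5))], G6 in parallel
Step 2 collapses a feedback group.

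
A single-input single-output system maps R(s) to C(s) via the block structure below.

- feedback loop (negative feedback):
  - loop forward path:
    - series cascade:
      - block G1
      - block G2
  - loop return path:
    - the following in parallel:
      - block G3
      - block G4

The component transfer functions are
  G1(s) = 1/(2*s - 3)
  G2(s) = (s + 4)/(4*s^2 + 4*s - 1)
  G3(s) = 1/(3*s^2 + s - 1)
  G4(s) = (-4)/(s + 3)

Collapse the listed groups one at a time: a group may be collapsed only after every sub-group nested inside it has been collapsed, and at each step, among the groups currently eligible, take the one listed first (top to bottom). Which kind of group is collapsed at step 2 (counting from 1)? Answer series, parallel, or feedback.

[1] combine G1, G2 in series
[2] reduce the parallel group G3, G4
[3] feedback reduction of (G1*G2), (G3+G4)
Step 2: parallel.

Hence the answer: parallel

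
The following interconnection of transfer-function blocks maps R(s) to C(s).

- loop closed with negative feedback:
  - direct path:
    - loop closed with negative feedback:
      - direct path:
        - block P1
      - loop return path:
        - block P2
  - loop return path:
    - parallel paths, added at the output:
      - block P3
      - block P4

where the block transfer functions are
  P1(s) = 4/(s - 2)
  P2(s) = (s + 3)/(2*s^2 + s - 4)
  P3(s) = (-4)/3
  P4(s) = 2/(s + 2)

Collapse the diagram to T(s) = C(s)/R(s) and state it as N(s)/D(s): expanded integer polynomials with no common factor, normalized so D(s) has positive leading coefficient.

Step 1 - apply the feedback formula to P1, P2; result (8*s^2 + 4*s - 16)/(2*s^3 - 3*s^2 - 2*s + 20)
Step 2 - combine P3, P4 in parallel; result (-4*s - 2)/(3*s + 6)
Step 3 - feedback reduction of [P1/(1+P1*P2)], (P3+P4), giving the overall T(s)

Final answer: (24*s^3 + 60*s^2 - 24*s - 96)/(6*s^4 - 29*s^3 - 56*s^2 + 104*s + 152)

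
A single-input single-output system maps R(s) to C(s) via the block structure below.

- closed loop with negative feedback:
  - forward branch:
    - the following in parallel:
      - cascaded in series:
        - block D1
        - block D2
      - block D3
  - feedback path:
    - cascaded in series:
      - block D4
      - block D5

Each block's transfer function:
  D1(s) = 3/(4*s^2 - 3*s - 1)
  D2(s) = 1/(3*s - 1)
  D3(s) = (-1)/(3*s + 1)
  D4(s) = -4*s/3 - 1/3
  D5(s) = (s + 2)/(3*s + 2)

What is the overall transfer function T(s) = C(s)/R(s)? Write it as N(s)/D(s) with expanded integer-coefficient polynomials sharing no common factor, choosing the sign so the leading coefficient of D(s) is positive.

Reducing step by step:

(1) combine D1, D2 in series = 3/(12*s^3 - 13*s^2 + 1)
(2) parallel reduction of (D1*D2), D3 = (-12*s^3 + 13*s^2 + 9*s + 2)/(36*s^4 - 27*s^3 - 13*s^2 + 3*s + 1)
(3) combine D4, D5 in series = (-4*s^2 - 9*s - 2)/(9*s + 6)
(4) collapse the loop (((D1*D2)+D3) forward, (D4*D5) return), giving the overall T(s)

Answer: (-108*s^4 + 45*s^3 + 159*s^2 + 72*s + 12)/(372*s^5 + 29*s^4 - 408*s^3 - 166*s^2 - 9*s + 2)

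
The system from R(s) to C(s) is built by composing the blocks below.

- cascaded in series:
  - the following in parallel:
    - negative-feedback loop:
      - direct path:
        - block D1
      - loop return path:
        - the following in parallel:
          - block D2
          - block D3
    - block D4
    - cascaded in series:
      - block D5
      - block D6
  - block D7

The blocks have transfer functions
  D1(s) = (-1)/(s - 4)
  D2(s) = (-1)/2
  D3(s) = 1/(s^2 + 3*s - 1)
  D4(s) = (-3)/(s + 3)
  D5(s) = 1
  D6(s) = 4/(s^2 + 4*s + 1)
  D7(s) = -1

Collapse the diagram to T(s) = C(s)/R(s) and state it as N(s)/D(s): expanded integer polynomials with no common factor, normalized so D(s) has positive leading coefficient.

Step 1 - reduce the parallel group D2, D3 gives (-s^2 - 3*s + 3)/(2*s^2 + 6*s - 2)
Step 2 - apply the feedback formula to D1, (D2+D3) gives (-2*s^2 - 6*s + 2)/(2*s^3 - s^2 - 23*s + 5)
Step 3 - cascade D5, D6 gives 4/(s^2 + 4*s + 1)
Step 4 - reduce the parallel group [D1/(1+D1*(D2+D3))], D4, (D5*D6) gives (-8*s^5 - 33*s^4 + 29*s^3 + 90*s^2 - 239*s + 51)/(2*s^6 + 13*s^5 - 4*s^4 - 163*s^3 - 267*s^2 - 4*s + 15)
Step 5 - combine ([D1/(1+D1*(D2+D3))]+D4+(D5*D6)), D7 in series: this yields T(s), and no further normalization is needed

Therefore the answer is (8*s^5 + 33*s^4 - 29*s^3 - 90*s^2 + 239*s - 51)/(2*s^6 + 13*s^5 - 4*s^4 - 163*s^3 - 267*s^2 - 4*s + 15).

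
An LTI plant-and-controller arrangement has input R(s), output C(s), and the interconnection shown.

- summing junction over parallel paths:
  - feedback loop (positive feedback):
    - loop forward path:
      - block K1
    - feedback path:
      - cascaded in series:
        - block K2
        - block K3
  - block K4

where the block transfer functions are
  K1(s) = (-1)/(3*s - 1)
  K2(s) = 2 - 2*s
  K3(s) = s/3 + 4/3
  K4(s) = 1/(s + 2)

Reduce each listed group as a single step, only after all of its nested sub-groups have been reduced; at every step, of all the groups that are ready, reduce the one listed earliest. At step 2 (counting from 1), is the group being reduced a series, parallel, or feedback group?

Reducing step by step:

(1) cascade K2, K3
(2) reduce the feedback loop with forward K1 and return (K2*K3)
(3) reduce the parallel group [K1/(1-K1*(K2*K3))], K4
Step 2 collapses a feedback group.

Answer: feedback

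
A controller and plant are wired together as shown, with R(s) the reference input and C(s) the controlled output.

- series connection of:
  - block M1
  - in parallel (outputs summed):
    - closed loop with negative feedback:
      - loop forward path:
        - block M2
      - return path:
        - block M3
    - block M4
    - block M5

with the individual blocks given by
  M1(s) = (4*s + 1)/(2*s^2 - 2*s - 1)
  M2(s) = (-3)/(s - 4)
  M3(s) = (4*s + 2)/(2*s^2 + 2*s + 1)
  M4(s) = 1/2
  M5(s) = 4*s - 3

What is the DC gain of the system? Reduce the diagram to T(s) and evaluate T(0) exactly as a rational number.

Reducing step by step:

Step 1 - feedback reduction of M2, M3 gives (-6*s^2 - 6*s - 3)/(2*s^3 - 6*s^2 - 19*s - 10)
Step 2 - combine [M2/(1+M2*M3)], M4, M5 in parallel gives (16*s^4 - 58*s^3 - 134*s^2 + 3*s + 44)/(4*s^3 - 12*s^2 - 38*s - 20)
Step 3 - reduce the series chain M1, ([M2/(1+M2*M3)]+M4+M5) gives (64*s^5 - 216*s^4 - 594*s^3 - 122*s^2 + 179*s + 44)/(8*s^5 - 32*s^4 - 56*s^3 + 48*s^2 + 78*s + 20)
The step-3 result is T(s). Setting s = 0: T(0) = 44/20 = 11/5.

Answer: 11/5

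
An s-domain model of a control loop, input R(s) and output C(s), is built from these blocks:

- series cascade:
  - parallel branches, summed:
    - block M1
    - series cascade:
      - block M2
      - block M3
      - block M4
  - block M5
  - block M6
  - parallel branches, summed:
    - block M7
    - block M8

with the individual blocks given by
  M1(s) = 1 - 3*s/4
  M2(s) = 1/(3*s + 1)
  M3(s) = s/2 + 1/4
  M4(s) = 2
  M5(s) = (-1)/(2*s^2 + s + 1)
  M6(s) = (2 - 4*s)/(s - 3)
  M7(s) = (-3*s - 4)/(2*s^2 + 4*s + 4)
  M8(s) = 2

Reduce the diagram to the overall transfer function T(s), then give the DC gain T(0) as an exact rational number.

1. series reduction of M2, M3, M4 = (2*s + 1)/(6*s + 2)
2. sum the parallel branches M1, (M2*M3*M4) = (-9*s^2 + 13*s + 6)/(12*s + 4)
3. parallel reduction of M7, M8 = (4*s^2 + 5*s + 4)/(2*s^2 + 4*s + 4)
4. cascade (M1+(M2*M3*M4)), M5, M6, (M7+M8) = (-72*s^5 + 50*s^4 + 99*s^3 + 111*s^2 - 34*s - 24)/(24*s^6 - 4*s^5 - 100*s^4 - 236*s^3 - 188*s^2 - 112*s - 24)
The step-4 result is T(s). Setting s = 0: T(0) = -24/(-24) = 1.

Therefore the answer is 1.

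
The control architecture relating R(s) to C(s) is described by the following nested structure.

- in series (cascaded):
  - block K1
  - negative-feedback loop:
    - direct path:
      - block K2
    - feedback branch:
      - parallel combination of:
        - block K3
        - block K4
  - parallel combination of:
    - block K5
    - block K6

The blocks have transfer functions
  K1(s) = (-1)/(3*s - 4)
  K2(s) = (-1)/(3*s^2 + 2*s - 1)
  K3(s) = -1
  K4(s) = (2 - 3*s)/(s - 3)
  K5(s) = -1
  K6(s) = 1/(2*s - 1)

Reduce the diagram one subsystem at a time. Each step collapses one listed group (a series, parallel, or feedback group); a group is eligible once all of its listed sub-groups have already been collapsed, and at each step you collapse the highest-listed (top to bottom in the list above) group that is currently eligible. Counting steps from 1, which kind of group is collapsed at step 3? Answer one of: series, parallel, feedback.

1. parallel reduction of K3, K4
2. apply the feedback formula to K2, (K3+K4)
3. parallel reduction of K5, K6
4. cascade K1, [K2/(1+K2*(K3+K4))], (K5+K6)
The group at step 3 is a parallel group.

Hence the answer: parallel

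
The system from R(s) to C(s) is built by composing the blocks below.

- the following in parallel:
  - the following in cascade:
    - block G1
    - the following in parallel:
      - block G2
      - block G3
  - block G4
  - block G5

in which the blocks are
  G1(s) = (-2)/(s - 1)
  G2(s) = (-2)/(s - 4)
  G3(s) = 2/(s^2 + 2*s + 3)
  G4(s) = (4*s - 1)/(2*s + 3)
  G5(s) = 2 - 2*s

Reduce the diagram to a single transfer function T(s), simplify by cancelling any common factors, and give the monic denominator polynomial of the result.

Reducing step by step:

1. add G2, G3 (parallel) = (-2*s^2 - 2*s - 14)/(s^3 - 2*s^2 - 5*s - 12)
2. combine G1, (G2+G3) in series = (4*s^2 + 4*s + 28)/(s^4 - 3*s^3 - 3*s^2 - 7*s + 12)
3. sum the parallel branches (G1*(G2+G3)), G4, G5 = (-4*s^6 + 14*s^5 + 11*s^4 + 15*s^3 - 57*s^2 + 57*s + 144)/(2*s^5 - 3*s^4 - 15*s^3 - 23*s^2 + 3*s + 36)
Step 3 gives the fully reduced T(s), with no common factor left to cancel. The denominator's leading coefficient is 2, so divide each of its coefficients by 2 to get the monic form.

Answer: s^5 - 3*s^4/2 - 15*s^3/2 - 23*s^2/2 + 3*s/2 + 18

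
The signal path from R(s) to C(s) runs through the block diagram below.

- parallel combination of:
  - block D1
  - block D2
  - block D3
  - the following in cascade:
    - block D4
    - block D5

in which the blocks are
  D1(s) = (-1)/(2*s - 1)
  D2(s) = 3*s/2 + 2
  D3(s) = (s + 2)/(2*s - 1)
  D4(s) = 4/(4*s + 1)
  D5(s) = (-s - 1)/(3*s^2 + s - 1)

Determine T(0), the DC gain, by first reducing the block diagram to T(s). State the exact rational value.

First reduce the diagram to T(s).

Step 1. series reduction of D4, D5; result (-4*s - 4)/(12*s^3 + 7*s^2 - 3*s - 1)
Step 2. add D1, D2, D3, (D4*D5) (parallel); result (72*s^5 + 126*s^4 + 7*s^3 - 57*s^2 - 9*s + 10)/(48*s^4 + 4*s^3 - 26*s^2 + 2*s + 2)
The step-2 result is T(s). Setting s = 0: T(0) = 10/2 = 5.

Answer: 5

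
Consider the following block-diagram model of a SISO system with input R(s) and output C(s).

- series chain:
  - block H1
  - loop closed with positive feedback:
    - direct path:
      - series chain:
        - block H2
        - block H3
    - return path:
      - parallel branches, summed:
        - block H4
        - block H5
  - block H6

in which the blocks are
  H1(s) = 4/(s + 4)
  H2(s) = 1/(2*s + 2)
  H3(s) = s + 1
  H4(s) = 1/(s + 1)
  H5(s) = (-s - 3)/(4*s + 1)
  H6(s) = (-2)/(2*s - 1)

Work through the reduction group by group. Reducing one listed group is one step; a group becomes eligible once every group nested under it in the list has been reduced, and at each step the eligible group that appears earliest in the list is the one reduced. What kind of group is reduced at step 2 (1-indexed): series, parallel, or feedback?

1. cascade H2, H3
2. reduce the parallel group H4, H5
3. feedback reduction of (H2*H3), (H4+H5)
4. multiply H1, [(H2*H3)/(1-(H2*H3)*(H4+H5))], H6 (series)
Step 2 collapses a parallel group.

Therefore the answer is parallel.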